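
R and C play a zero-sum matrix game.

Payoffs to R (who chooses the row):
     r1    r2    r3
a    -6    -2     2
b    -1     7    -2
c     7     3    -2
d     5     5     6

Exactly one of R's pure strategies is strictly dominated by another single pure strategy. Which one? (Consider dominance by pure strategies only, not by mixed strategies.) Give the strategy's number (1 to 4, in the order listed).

Compare a with d: 5 > -6, 5 > -2, 6 > 2.
So d strictly dominates a for R; a is strictly dominated.

1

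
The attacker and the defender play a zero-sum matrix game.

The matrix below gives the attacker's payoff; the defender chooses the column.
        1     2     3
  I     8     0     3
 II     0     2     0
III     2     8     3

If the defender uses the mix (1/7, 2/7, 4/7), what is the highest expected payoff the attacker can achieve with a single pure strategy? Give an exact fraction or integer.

30/7

I: (8)·(1/7) + (0)·(2/7) + (3)·(4/7) = 20/7.
II: (0)·(1/7) + (2)·(2/7) + (0)·(4/7) = 4/7.
III: (2)·(1/7) + (8)·(2/7) + (3)·(4/7) = 30/7.
The best pure response is III with expected payoff 30/7.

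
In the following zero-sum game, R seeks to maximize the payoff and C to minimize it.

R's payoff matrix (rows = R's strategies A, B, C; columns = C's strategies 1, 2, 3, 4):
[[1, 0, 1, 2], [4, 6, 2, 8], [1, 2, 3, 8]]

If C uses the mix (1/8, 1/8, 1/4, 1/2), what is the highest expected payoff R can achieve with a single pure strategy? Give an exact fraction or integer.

A: (1)·(1/8) + (0)·(1/8) + (1)·(1/4) + (2)·(1/2) = 11/8.
B: (4)·(1/8) + (6)·(1/8) + (2)·(1/4) + (8)·(1/2) = 23/4.
C: (1)·(1/8) + (2)·(1/8) + (3)·(1/4) + (8)·(1/2) = 41/8.
The best pure response is B with expected payoff 23/4.

23/4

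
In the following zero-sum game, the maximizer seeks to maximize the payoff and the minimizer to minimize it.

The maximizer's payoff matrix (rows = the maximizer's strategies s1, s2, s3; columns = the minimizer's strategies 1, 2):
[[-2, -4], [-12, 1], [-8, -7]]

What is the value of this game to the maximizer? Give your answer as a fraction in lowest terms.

Row s3 is strictly dominated by row s1, so the maximizer never plays it.
The remaining 2×2 game on (s1, s2) × (1, 2) has no saddle point. Let the maximizer play s1 with probability p; indifference gives −2p − 12(1−p) = −4p + (1−p), so p = 13/15.
Similarly the minimizer's optimal q on 1 is 1/3, and the value is -2·(1/3) + (-4)·(2/3) = -10/3.

-10/3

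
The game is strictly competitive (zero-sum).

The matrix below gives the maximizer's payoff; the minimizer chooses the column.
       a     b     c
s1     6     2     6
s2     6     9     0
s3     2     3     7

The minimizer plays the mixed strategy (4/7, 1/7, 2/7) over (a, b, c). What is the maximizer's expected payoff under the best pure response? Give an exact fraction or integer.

38/7

s1: (6)·(4/7) + (2)·(1/7) + (6)·(2/7) = 38/7.
s2: (6)·(4/7) + (9)·(1/7) + (0)·(2/7) = 33/7.
s3: (2)·(4/7) + (3)·(1/7) + (7)·(2/7) = 25/7.
The best pure response is s1 with expected payoff 38/7.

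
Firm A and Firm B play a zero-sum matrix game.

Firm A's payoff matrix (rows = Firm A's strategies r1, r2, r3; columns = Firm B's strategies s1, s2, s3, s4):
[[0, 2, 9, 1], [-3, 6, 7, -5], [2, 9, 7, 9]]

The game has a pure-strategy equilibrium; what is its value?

Row minima: 0, -5, 2 → Firm A's maximin is 2.
Column maxima: 2, 9, 9, 9 → Firm B's minimax is 2.
They coincide at (r3, s1), so the value is 2.

2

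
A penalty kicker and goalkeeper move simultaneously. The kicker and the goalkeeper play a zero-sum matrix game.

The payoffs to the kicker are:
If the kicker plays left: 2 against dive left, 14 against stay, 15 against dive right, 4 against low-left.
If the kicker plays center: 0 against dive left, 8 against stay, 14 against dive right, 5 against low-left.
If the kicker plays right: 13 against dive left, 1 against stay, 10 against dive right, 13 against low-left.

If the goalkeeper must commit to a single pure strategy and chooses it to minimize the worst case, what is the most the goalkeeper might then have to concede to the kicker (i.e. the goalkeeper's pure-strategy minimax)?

The worst case (largest entry) in each column is dive left: 13, stay: 14, dive right: 15, low-left: 13.
The best (smallest) of these is 13.

13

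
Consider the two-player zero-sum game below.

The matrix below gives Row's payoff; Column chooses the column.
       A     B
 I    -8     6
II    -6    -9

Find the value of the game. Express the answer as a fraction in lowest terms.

-108/17

Row minima are -8 and -9, so Row's maximin is -8; column maxima are -6 and 6, so Column's minimax is -6. These differ, so the equilibrium is in mixed strategies.
Let Row play I with probability p. Column is indifferent when −8p − 6(1−p) = 6p − 9(1−p), giving p = 3/17.
Let Column play A with probability q. Row is indifferent when −8q + 6(1−q) = −6q − 9(1−q), giving q = 15/17.
The value is -8·(15/17) + (6)·(2/17) = -108/17.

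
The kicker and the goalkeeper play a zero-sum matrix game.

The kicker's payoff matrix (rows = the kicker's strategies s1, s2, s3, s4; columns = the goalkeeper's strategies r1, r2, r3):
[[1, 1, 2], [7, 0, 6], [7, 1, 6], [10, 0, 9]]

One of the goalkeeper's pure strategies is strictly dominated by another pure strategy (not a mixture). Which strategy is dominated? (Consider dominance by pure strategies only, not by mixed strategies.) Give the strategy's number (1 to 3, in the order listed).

The goalkeeper prefers columns that give the kicker less. Compare r3 with r2: 1 < 2, 0 < 6, 1 < 6, 0 < 9.
So r2 strictly dominates r3 for the goalkeeper; r3 is strictly dominated.

3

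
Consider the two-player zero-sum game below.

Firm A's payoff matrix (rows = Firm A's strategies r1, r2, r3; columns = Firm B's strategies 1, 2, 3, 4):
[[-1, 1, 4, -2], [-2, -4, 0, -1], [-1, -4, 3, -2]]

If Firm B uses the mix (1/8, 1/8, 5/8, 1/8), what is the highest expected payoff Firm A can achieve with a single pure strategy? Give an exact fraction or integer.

9/4

r1: (-1)·(1/8) + (1)·(1/8) + (4)·(5/8) + (-2)·(1/8) = 9/4.
r2: (-2)·(1/8) + (-4)·(1/8) + (0)·(5/8) + (-1)·(1/8) = -7/8.
r3: (-1)·(1/8) + (-4)·(1/8) + (3)·(5/8) + (-2)·(1/8) = 1.
The best pure response is r1 with expected payoff 9/4.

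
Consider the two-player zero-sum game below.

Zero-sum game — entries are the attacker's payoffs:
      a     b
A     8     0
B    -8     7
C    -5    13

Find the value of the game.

Row B is strictly dominated by row C, so the attacker never plays it.
The remaining 2×2 game on (A, C) × (a, b) has no saddle point. Let the attacker play A with probability p; indifference gives 8p − 5(1−p) = 13(1−p), so p = 9/13.
Similarly the defender's optimal q on a is 1/2, and the value is 8·(1/2) + (0)·(1/2) = 4.

4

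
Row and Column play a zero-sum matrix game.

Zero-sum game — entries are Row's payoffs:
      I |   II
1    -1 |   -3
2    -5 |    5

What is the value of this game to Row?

-5/3

Row minima are -3 and -5, so Row's maximin is -3; column maxima are -1 and 5, so Column's minimax is -1. These differ, so the equilibrium is in mixed strategies.
Let Row play 1 with probability p. Column is indifferent when −p − 5(1−p) = −3p + 5(1−p), giving p = 5/6.
Let Column play I with probability q. Row is indifferent when −q − 3(1−q) = −5q + 5(1−q), giving q = 2/3.
The value is -1·(2/3) + (-3)·(1/3) = -5/3.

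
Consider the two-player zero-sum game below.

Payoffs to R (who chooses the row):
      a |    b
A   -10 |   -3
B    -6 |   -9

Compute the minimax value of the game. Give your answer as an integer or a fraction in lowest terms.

Row minima are -10 and -9, so R's maximin is -9; column maxima are -6 and -3, so C's minimax is -6. These differ, so the equilibrium is in mixed strategies.
Let R play A with probability p. C is indifferent when −10p − 6(1−p) = −3p − 9(1−p), giving p = 3/10.
Let C play a with probability q. R is indifferent when −10q − 3(1−q) = −6q − 9(1−q), giving q = 3/5.
The value is -10·(3/5) + (-3)·(2/5) = -36/5.

-36/5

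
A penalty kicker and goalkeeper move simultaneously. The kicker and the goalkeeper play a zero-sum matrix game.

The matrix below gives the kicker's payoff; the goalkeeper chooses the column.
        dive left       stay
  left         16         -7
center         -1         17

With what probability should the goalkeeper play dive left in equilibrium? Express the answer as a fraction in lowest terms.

Row minima are -7 and -1, so the kicker's maximin is -1; column maxima are 16 and 17, so the goalkeeper's minimax is 16. These differ, so the equilibrium is in mixed strategies.
Let the goalkeeper play dive left with probability q. The kicker is indifferent when 16q − 7(1−q) = −q + 17(1−q), giving q = 24/41.

24/41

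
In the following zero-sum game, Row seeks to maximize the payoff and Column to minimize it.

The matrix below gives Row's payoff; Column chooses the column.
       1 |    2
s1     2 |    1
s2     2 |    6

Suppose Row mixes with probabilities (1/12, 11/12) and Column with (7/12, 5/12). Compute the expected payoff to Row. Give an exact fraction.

503/144

Against (7/12, 5/12), each row's expected payoff is s1: 19/12; s2: 11/3.
Taking the (1/12, 11/12)-weighted average: (1/12)·(19/12) + (11/12)·(11/3) = 503/144.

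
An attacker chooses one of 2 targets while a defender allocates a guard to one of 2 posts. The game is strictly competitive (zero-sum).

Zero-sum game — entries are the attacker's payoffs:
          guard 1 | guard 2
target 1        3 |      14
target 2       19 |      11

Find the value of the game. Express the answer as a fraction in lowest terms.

233/19

Row minima are 3 and 11, so the attacker's maximin is 11; column maxima are 19 and 14, so the defender's minimax is 14. These differ, so the equilibrium is in mixed strategies.
Let the attacker play target 1 with probability p. The defender is indifferent when 3p + 19(1−p) = 14p + 11(1−p), giving p = 8/19.
Let the defender play guard 1 with probability q. The attacker is indifferent when 3q + 14(1−q) = 19q + 11(1−q), giving q = 3/19.
The value is 3·(3/19) + (14)·(16/19) = 233/19.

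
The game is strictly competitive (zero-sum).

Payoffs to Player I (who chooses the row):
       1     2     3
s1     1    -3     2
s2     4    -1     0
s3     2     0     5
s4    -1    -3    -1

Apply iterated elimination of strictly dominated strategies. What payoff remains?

Column 1 is strictly dominated by 2 for Player II (-3<1, -1<4, 0<2, -3<-1); eliminate 1.
Column 3 is strictly dominated by 2 for Player II (-3<2, -1<0, 0<5, -3<-1); eliminate 3.
Row s4 is strictly dominated by row s2 (-1>-3); eliminate s4.
Row s2 is strictly dominated by row s3 (0>-1); eliminate s2.
Row s1 is strictly dominated by row s3 (0>-3); eliminate s1.
Only (s3, 2) remains, with payoff 0.

0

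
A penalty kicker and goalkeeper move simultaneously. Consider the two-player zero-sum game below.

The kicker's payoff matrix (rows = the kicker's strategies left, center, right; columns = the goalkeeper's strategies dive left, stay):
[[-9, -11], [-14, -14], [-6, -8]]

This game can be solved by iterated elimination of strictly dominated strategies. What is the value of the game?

Row left is strictly dominated by row right (-6>-9, -8>-11); eliminate left.
Row center is strictly dominated by row right (-6>-14, -8>-14); eliminate center.
Column dive left is strictly dominated by stay for the goalkeeper (-8<-6); eliminate dive left.
Only (right, stay) remains, with payoff -8.

-8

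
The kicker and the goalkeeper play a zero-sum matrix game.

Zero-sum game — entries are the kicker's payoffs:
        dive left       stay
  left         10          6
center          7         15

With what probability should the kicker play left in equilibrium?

2/3

Row minima are 6 and 7, so the kicker's maximin is 7; column maxima are 10 and 15, so the goalkeeper's minimax is 10. These differ, so the equilibrium is in mixed strategies.
Let the kicker play left with probability p. The goalkeeper is indifferent when 10p + 7(1−p) = 6p + 15(1−p), giving p = 2/3.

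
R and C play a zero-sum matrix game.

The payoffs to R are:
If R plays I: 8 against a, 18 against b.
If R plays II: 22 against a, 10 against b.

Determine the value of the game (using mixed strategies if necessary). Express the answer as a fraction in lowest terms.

Row minima are 8 and 10, so R's maximin is 10; column maxima are 22 and 18, so C's minimax is 18. These differ, so the equilibrium is in mixed strategies.
Let R play I with probability p. C is indifferent when 8p + 22(1−p) = 18p + 10(1−p), giving p = 6/11.
Let C play a with probability q. R is indifferent when 8q + 18(1−q) = 22q + 10(1−q), giving q = 4/11.
The value is 8·(4/11) + (18)·(7/11) = 158/11.

158/11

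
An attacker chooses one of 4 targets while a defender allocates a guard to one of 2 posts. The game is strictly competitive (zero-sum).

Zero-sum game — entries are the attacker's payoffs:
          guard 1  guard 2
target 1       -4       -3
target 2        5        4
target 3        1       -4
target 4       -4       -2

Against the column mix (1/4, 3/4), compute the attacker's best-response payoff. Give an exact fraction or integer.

target 1: (-4)·(1/4) + (-3)·(3/4) = -13/4.
target 2: (5)·(1/4) + (4)·(3/4) = 17/4.
target 3: (1)·(1/4) + (-4)·(3/4) = -11/4.
target 4: (-4)·(1/4) + (-2)·(3/4) = -5/2.
The best pure response is target 2 with expected payoff 17/4.

17/4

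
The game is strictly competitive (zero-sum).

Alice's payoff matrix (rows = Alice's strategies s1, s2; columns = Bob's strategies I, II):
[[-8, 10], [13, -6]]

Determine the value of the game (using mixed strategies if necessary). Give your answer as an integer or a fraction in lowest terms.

82/37

Row minima are -8 and -6, so Alice's maximin is -6; column maxima are 13 and 10, so Bob's minimax is 10. These differ, so the equilibrium is in mixed strategies.
Let Alice play s1 with probability p. Bob is indifferent when −8p + 13(1−p) = 10p − 6(1−p), giving p = 19/37.
Let Bob play I with probability q. Alice is indifferent when −8q + 10(1−q) = 13q − 6(1−q), giving q = 16/37.
The value is -8·(16/37) + (10)·(21/37) = 82/37.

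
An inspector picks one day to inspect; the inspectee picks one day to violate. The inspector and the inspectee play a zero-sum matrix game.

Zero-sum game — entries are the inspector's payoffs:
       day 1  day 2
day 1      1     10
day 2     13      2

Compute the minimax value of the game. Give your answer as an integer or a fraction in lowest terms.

Row minima are 1 and 2, so the inspector's maximin is 2; column maxima are 13 and 10, so the inspectee's minimax is 10. These differ, so the equilibrium is in mixed strategies.
Let the inspector play day 1 with probability p. The inspectee is indifferent when p + 13(1−p) = 10p + 2(1−p), giving p = 11/20.
Let the inspectee play day 1 with probability q. The inspector is indifferent when q + 10(1−q) = 13q + 2(1−q), giving q = 2/5.
The value is 1·(2/5) + (10)·(3/5) = 32/5.

32/5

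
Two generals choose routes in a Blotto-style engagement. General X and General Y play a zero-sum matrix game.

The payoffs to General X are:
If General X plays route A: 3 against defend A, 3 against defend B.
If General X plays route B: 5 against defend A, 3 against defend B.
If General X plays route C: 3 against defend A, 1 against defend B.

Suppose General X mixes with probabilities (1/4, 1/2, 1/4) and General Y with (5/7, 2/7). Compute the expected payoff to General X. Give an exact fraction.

25/7

Against (5/7, 2/7), each row's expected payoff is route A: 3; route B: 31/7; route C: 17/7.
Taking the (1/4, 1/2, 1/4)-weighted average: (1/4)·(3) + (1/2)·(31/7) + (1/4)·(17/7) = 25/7.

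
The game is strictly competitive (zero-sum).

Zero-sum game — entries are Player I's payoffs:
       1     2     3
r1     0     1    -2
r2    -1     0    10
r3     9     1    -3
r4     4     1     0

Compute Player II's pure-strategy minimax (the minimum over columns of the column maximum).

1

The worst case (largest entry) in each column is 1: 9, 2: 1, 3: 10.
The best (smallest) of these is 1.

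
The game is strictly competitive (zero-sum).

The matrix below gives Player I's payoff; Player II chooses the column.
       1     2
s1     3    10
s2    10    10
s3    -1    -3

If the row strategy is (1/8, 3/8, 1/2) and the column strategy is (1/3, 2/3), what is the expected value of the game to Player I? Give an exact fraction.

Against (1/3, 2/3), each row's expected payoff is s1: 23/3; s2: 10; s3: -7/3.
Taking the (1/8, 3/8, 1/2)-weighted average: (1/8)·(23/3) + (3/8)·(10) + (1/2)·(-7/3) = 85/24.

85/24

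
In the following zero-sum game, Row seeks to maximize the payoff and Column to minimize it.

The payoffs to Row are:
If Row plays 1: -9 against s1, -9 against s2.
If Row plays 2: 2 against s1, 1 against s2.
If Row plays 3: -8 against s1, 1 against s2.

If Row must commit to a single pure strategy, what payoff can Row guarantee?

1

The worst-case payoff for each row is 1: -9, 2: 1, 3: -8.
The best of these is 1.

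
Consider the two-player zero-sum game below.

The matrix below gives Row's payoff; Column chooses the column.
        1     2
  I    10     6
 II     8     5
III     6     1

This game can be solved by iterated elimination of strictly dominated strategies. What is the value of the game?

Column 1 is strictly dominated by 2 for Column (6<10, 5<8, 1<6); eliminate 1.
Row III is strictly dominated by row I (6>1); eliminate III.
Row II is strictly dominated by row I (6>5); eliminate II.
Only (I, 2) remains, with payoff 6.

6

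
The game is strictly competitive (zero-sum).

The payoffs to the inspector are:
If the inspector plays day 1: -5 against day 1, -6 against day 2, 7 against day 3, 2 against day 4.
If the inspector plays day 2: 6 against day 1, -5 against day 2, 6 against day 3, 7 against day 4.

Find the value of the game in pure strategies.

Row minima: -6, -5 → the inspector's maximin is -5.
Column maxima: 6, -5, 7, 7 → the inspectee's minimax is -5.
They coincide at (day 2, day 2), so the value is -5.

-5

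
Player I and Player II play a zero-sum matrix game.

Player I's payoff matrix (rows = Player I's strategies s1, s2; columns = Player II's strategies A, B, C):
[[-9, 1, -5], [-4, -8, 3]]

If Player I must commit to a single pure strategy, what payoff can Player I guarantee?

The worst-case payoff for each row is s1: -9, s2: -8.
The best of these is -8.

-8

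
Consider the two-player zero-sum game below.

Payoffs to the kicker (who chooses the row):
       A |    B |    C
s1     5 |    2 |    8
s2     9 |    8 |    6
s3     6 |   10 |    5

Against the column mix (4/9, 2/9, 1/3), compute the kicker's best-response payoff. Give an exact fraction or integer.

70/9

s1: (5)·(4/9) + (2)·(2/9) + (8)·(1/3) = 16/3.
s2: (9)·(4/9) + (8)·(2/9) + (6)·(1/3) = 70/9.
s3: (6)·(4/9) + (10)·(2/9) + (5)·(1/3) = 59/9.
The best pure response is s2 with expected payoff 70/9.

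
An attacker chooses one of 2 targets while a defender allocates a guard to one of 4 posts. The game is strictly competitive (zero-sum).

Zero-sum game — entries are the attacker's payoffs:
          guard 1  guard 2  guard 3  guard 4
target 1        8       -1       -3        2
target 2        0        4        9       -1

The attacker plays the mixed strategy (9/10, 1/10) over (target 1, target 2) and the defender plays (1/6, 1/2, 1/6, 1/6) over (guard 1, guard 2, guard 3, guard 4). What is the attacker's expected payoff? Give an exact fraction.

14/15

Against (1/6, 1/2, 1/6, 1/6), each row's expected payoff is target 1: 2/3; target 2: 10/3.
Taking the (9/10, 1/10)-weighted average: (9/10)·(2/3) + (1/10)·(10/3) = 14/15.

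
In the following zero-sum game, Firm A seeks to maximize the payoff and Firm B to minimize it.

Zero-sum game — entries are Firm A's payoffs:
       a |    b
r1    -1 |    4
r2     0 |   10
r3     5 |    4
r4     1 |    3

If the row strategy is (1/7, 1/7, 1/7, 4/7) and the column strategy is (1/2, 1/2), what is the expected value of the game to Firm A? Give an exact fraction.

Against (1/2, 1/2), each row's expected payoff is r1: 3/2; r2: 5; r3: 9/2; r4: 2.
Taking the (1/7, 1/7, 1/7, 4/7)-weighted average: (1/7)·(3/2) + (1/7)·(5) + (1/7)·(9/2) + (4/7)·(2) = 19/7.

19/7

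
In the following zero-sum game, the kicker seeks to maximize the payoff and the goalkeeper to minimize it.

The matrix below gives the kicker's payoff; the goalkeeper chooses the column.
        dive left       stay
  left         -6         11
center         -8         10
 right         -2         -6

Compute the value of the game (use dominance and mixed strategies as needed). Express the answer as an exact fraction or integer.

Row center is strictly dominated by row left, so the kicker never plays it.
The remaining 2×2 game on (left, right) × (dive left, stay) has no saddle point. Let the kicker play left with probability p; indifference gives −6p − 2(1−p) = 11p − 6(1−p), so p = 4/21.
Similarly the goalkeeper's optimal q on dive left is 17/21, and the value is -6·(17/21) + (11)·(4/21) = -58/21.

-58/21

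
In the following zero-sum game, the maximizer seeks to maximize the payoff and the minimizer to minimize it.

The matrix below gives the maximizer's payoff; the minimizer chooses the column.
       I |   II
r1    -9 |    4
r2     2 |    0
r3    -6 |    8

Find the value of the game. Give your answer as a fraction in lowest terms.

1

Row r1 is strictly dominated by row r3, so the maximizer never plays it.
The remaining 2×2 game on (r2, r3) × (I, II) has no saddle point. Let the maximizer play r2 with probability p; indifference gives 2p − 6(1−p) = 8(1−p), so p = 7/8.
Similarly the minimizer's optimal q on I is 1/2, and the value is 2·(1/2) + (0)·(1/2) = 1.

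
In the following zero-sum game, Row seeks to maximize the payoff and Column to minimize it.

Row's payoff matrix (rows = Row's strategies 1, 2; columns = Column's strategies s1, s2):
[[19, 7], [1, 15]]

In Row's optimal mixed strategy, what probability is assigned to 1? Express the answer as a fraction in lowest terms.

Row minima are 7 and 1, so Row's maximin is 7; column maxima are 19 and 15, so Column's minimax is 15. These differ, so the equilibrium is in mixed strategies.
Let Row play 1 with probability p. Column is indifferent when 19p + (1−p) = 7p + 15(1−p), giving p = 7/13.

7/13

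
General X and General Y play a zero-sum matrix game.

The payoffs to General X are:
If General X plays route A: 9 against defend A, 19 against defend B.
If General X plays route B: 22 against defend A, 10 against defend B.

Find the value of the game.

164/11

Row minima are 9 and 10, so General X's maximin is 10; column maxima are 22 and 19, so General Y's minimax is 19. These differ, so the equilibrium is in mixed strategies.
Let General X play route A with probability p. General Y is indifferent when 9p + 22(1−p) = 19p + 10(1−p), giving p = 6/11.
Let General Y play defend A with probability q. General X is indifferent when 9q + 19(1−q) = 22q + 10(1−q), giving q = 9/22.
The value is 9·(9/22) + (19)·(13/22) = 164/11.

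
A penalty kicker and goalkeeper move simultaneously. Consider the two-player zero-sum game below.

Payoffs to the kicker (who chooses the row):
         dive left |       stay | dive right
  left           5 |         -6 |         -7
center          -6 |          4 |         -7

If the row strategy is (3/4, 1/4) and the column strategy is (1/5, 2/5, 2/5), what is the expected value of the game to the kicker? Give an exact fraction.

-15/4

Against (1/5, 2/5, 2/5), each row's expected payoff is left: -21/5; center: -12/5.
Taking the (3/4, 1/4)-weighted average: (3/4)·(-21/5) + (1/4)·(-12/5) = -15/4.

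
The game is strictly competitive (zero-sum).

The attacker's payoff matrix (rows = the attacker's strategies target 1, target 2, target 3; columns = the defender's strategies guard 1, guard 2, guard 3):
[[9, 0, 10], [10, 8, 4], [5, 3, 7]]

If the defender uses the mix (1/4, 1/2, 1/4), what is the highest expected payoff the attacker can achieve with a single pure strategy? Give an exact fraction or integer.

15/2

target 1: (9)·(1/4) + (0)·(1/2) + (10)·(1/4) = 19/4.
target 2: (10)·(1/4) + (8)·(1/2) + (4)·(1/4) = 15/2.
target 3: (5)·(1/4) + (3)·(1/2) + (7)·(1/4) = 9/2.
The best pure response is target 2 with expected payoff 15/2.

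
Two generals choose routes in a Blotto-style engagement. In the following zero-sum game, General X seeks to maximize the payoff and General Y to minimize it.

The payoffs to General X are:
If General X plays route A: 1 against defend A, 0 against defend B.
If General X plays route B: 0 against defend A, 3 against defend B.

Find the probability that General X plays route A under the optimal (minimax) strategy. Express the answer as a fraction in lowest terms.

3/4

Row minima are 0 and 0, so General X's maximin is 0; column maxima are 1 and 3, so General Y's minimax is 1. These differ, so the equilibrium is in mixed strategies.
Let General X play route A with probability p. General Y is indifferent when p = 3(1−p), giving p = 3/4.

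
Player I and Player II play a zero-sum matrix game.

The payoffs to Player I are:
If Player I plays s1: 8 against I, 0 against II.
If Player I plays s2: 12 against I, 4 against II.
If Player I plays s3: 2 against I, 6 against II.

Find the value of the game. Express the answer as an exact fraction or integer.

16/3

Row s1 is strictly dominated by row s2, so Player I never plays it.
The remaining 2×2 game on (s2, s3) × (I, II) has no saddle point. Let Player I play s2 with probability p; indifference gives 12p + 2(1−p) = 4p + 6(1−p), so p = 1/3.
Similarly Player II's optimal q on I is 1/6, and the value is 12·(1/6) + (4)·(5/6) = 16/3.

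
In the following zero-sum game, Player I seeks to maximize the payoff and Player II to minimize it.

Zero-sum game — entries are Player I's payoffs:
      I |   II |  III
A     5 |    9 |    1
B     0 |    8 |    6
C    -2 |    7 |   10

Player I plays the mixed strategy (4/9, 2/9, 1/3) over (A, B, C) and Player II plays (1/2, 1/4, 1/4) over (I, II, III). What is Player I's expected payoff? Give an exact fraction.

Against (1/2, 1/4, 1/4), each row's expected payoff is A: 5; B: 7/2; C: 13/4.
Taking the (4/9, 2/9, 1/3)-weighted average: (4/9)·(5) + (2/9)·(7/2) + (1/3)·(13/4) = 49/12.

49/12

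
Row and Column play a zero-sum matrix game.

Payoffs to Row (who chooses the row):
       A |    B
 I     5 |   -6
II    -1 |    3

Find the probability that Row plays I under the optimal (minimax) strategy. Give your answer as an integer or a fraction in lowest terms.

4/15

Row minima are -6 and -1, so Row's maximin is -1; column maxima are 5 and 3, so Column's minimax is 3. These differ, so the equilibrium is in mixed strategies.
Let Row play I with probability p. Column is indifferent when 5p − (1−p) = −6p + 3(1−p), giving p = 4/15.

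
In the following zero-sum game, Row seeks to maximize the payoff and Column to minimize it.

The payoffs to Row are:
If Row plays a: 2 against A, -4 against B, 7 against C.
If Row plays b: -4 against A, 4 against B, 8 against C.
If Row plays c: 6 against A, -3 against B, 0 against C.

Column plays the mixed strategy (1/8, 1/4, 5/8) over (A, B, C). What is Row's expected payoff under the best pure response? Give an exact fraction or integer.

a: (2)·(1/8) + (-4)·(1/4) + (7)·(5/8) = 29/8.
b: (-4)·(1/8) + (4)·(1/4) + (8)·(5/8) = 11/2.
c: (6)·(1/8) + (-3)·(1/4) + (0)·(5/8) = 0.
The best pure response is b with expected payoff 11/2.

11/2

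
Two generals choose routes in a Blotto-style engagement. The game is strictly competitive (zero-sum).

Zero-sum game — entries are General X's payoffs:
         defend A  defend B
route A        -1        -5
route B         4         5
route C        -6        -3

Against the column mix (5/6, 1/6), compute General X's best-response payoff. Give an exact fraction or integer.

route A: (-1)·(5/6) + (-5)·(1/6) = -5/3.
route B: (4)·(5/6) + (5)·(1/6) = 25/6.
route C: (-6)·(5/6) + (-3)·(1/6) = -11/2.
The best pure response is route B with expected payoff 25/6.

25/6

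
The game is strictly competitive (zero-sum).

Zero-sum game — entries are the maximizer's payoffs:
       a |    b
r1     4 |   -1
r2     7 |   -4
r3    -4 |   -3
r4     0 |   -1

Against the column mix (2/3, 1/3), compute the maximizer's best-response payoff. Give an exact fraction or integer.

10/3

r1: (4)·(2/3) + (-1)·(1/3) = 7/3.
r2: (7)·(2/3) + (-4)·(1/3) = 10/3.
r3: (-4)·(2/3) + (-3)·(1/3) = -11/3.
r4: (0)·(2/3) + (-1)·(1/3) = -1/3.
The best pure response is r2 with expected payoff 10/3.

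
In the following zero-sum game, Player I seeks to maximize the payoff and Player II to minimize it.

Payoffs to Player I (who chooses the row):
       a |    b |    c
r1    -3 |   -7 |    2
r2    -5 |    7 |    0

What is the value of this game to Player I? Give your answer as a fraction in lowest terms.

-7/2

Column c is strictly dominated by a for Player II (it gives Player I more in every row).
The remaining 2×2 game on (r1, r2) × (a, b) has no saddle point. Let Player I play r1 with probability p; indifference gives −3p − 5(1−p) = −7p + 7(1−p), so p = 3/4.
Similarly Player II's optimal q on a is 7/8, and the value is -3·(7/8) + (-7)·(1/8) = -7/2.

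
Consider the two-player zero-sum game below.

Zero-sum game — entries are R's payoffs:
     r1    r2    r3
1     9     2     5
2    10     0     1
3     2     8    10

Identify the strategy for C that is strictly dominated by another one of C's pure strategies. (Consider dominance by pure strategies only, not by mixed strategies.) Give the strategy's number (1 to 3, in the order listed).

C prefers columns that give R less. Compare r3 with r2: 2 < 5, 0 < 1, 8 < 10.
So r2 strictly dominates r3 for C; r3 is strictly dominated.

3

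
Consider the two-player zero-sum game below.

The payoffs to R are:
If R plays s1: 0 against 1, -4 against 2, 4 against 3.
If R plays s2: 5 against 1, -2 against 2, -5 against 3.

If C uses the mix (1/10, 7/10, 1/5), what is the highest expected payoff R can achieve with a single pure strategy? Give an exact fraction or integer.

-19/10

s1: (0)·(1/10) + (-4)·(7/10) + (4)·(1/5) = -2.
s2: (5)·(1/10) + (-2)·(7/10) + (-5)·(1/5) = -19/10.
The best pure response is s2 with expected payoff -19/10.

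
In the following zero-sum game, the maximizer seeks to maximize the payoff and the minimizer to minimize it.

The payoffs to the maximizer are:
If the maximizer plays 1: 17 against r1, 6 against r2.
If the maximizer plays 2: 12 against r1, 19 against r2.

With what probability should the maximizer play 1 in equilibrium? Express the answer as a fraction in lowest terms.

Row minima are 6 and 12, so the maximizer's maximin is 12; column maxima are 17 and 19, so the minimizer's minimax is 17. These differ, so the equilibrium is in mixed strategies.
Let the maximizer play 1 with probability p. The minimizer is indifferent when 17p + 12(1−p) = 6p + 19(1−p), giving p = 7/18.

7/18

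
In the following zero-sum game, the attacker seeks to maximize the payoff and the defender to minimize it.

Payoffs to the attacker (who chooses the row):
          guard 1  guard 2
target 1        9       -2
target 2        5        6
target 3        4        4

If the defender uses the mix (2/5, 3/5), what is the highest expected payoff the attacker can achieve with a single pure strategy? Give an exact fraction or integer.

28/5

target 1: (9)·(2/5) + (-2)·(3/5) = 12/5.
target 2: (5)·(2/5) + (6)·(3/5) = 28/5.
target 3: (4)·(2/5) + (4)·(3/5) = 4.
The best pure response is target 2 with expected payoff 28/5.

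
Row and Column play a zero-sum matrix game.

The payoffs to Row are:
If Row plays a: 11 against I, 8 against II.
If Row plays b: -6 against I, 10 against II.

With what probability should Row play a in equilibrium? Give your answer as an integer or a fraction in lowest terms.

Row minima are 8 and -6, so Row's maximin is 8; column maxima are 11 and 10, so Column's minimax is 10. These differ, so the equilibrium is in mixed strategies.
Let Row play a with probability p. Column is indifferent when 11p − 6(1−p) = 8p + 10(1−p), giving p = 16/19.

16/19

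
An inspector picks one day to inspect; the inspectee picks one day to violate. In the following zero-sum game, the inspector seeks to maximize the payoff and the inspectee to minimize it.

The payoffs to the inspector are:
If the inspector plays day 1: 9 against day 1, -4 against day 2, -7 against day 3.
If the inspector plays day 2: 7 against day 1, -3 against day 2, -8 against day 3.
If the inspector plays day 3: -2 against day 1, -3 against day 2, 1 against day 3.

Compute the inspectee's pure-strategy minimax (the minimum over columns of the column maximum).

-3

The worst case (largest entry) in each column is day 1: 9, day 2: -3, day 3: 1.
The best (smallest) of these is -3.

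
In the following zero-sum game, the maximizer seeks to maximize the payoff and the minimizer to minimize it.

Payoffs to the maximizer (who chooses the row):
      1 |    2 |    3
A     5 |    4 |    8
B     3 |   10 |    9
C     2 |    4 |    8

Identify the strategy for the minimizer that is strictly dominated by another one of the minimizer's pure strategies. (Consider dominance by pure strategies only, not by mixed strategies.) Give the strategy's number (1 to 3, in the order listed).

3

The minimizer prefers columns that give the maximizer less. Compare 3 with 1: 5 < 8, 3 < 9, 2 < 8.
So 1 strictly dominates 3 for the minimizer; 3 is strictly dominated.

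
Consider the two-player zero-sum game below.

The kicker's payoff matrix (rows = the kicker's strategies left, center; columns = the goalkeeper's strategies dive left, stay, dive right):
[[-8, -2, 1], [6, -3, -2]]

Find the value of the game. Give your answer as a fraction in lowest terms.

-12/5

Column dive right is strictly dominated by stay for the goalkeeper (it gives the kicker more in every row).
The remaining 2×2 game on (left, center) × (dive left, stay) has no saddle point. Let the kicker play left with probability p; indifference gives −8p + 6(1−p) = −2p − 3(1−p), so p = 3/5.
Similarly the goalkeeper's optimal q on dive left is 1/15, and the value is -8·(1/15) + (-2)·(14/15) = -12/5.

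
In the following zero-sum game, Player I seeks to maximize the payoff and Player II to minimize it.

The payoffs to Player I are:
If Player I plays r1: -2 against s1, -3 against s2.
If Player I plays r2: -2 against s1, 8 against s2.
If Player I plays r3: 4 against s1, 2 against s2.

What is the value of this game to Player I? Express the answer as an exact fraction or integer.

3

Row r1 is strictly dominated by row r3, so Player I never plays it.
The remaining 2×2 game on (r2, r3) × (s1, s2) has no saddle point. Let Player I play r2 with probability p; indifference gives −2p + 4(1−p) = 8p + 2(1−p), so p = 1/6.
Similarly Player II's optimal q on s1 is 1/2, and the value is -2·(1/2) + (8)·(1/2) = 3.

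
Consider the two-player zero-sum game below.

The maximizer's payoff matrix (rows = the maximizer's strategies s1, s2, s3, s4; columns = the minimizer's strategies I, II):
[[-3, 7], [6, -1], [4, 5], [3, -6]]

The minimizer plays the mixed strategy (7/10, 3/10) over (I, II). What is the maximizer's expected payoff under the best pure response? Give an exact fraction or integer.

s1: (-3)·(7/10) + (7)·(3/10) = 0.
s2: (6)·(7/10) + (-1)·(3/10) = 39/10.
s3: (4)·(7/10) + (5)·(3/10) = 43/10.
s4: (3)·(7/10) + (-6)·(3/10) = 3/10.
The best pure response is s3 with expected payoff 43/10.

43/10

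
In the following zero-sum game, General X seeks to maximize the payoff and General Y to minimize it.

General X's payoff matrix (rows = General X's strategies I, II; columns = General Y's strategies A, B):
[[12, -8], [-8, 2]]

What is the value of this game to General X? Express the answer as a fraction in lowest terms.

-4/3

Row minima are -8 and -8, so General X's maximin is -8; column maxima are 12 and 2, so General Y's minimax is 2. These differ, so the equilibrium is in mixed strategies.
Let General X play I with probability p. General Y is indifferent when 12p − 8(1−p) = −8p + 2(1−p), giving p = 1/3.
Let General Y play A with probability q. General X is indifferent when 12q − 8(1−q) = −8q + 2(1−q), giving q = 1/3.
The value is 12·(1/3) + (-8)·(2/3) = -4/3.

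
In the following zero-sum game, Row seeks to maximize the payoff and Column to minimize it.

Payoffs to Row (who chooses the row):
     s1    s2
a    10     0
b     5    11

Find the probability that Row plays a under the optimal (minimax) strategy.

Row minima are 0 and 5, so Row's maximin is 5; column maxima are 10 and 11, so Column's minimax is 10. These differ, so the equilibrium is in mixed strategies.
Let Row play a with probability p. Column is indifferent when 10p + 5(1−p) = 11(1−p), giving p = 3/8.

3/8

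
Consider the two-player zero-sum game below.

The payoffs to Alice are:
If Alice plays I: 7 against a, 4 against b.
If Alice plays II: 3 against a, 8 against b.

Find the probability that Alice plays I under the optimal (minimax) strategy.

5/8

Row minima are 4 and 3, so Alice's maximin is 4; column maxima are 7 and 8, so Bob's minimax is 7. These differ, so the equilibrium is in mixed strategies.
Let Alice play I with probability p. Bob is indifferent when 7p + 3(1−p) = 4p + 8(1−p), giving p = 5/8.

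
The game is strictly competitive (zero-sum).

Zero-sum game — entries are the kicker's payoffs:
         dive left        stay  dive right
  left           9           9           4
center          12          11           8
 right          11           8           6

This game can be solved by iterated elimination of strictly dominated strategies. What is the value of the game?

Column stay is strictly dominated by dive right for the goalkeeper (4<9, 8<11, 6<8); eliminate stay.
Column dive left is strictly dominated by dive right for the goalkeeper (4<9, 8<12, 6<11); eliminate dive left.
Row right is strictly dominated by row center (8>6); eliminate right.
Row left is strictly dominated by row center (8>4); eliminate left.
Only (center, dive right) remains, with payoff 8.

8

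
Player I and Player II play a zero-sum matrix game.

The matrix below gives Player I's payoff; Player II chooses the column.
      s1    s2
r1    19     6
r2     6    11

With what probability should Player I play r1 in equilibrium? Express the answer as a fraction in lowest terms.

5/18

Row minima are 6 and 6, so Player I's maximin is 6; column maxima are 19 and 11, so Player II's minimax is 11. These differ, so the equilibrium is in mixed strategies.
Let Player I play r1 with probability p. Player II is indifferent when 19p + 6(1−p) = 6p + 11(1−p), giving p = 5/18.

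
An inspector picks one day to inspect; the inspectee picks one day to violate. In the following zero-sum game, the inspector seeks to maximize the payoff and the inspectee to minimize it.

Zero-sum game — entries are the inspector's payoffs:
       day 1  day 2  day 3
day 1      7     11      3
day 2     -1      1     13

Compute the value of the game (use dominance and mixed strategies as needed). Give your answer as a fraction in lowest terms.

Column day 2 is strictly dominated by day 1 for the inspectee (it gives the inspector more in every row).
The remaining 2×2 game on (day 1, day 2) × (day 1, day 3) has no saddle point. Let the inspector play day 1 with probability p; indifference gives 7p − (1−p) = 3p + 13(1−p), so p = 7/9.
Similarly the inspectee's optimal q on day 1 is 5/9, and the value is 7·(5/9) + (3)·(4/9) = 47/9.

47/9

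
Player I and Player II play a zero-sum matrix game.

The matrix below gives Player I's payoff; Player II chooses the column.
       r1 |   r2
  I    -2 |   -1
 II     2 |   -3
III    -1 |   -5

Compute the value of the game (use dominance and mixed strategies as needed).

Row III is strictly dominated by row II, so Player I never plays it.
The remaining 2×2 game on (I, II) × (r1, r2) has no saddle point. Let Player I play I with probability p; indifference gives −2p + 2(1−p) = −p − 3(1−p), so p = 5/6.
Similarly Player II's optimal q on r1 is 1/3, and the value is -2·(1/3) + (-1)·(2/3) = -4/3.

-4/3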